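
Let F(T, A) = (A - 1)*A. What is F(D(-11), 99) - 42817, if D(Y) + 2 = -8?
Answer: -33115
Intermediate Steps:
D(Y) = -10 (D(Y) = -2 - 8 = -10)
F(T, A) = A*(-1 + A) (F(T, A) = (-1 + A)*A = A*(-1 + A))
F(D(-11), 99) - 42817 = 99*(-1 + 99) - 42817 = 99*98 - 42817 = 9702 - 42817 = -33115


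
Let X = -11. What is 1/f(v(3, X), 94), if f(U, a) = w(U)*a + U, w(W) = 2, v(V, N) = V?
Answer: 1/191 ≈ 0.0052356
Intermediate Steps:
f(U, a) = U + 2*a (f(U, a) = 2*a + U = U + 2*a)
1/f(v(3, X), 94) = 1/(3 + 2*94) = 1/(3 + 188) = 1/191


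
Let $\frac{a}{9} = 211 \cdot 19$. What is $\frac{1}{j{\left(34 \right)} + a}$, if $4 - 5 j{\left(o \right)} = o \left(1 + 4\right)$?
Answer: $\frac{5}{180239} \approx 2.7741 \cdot 10^{-5}$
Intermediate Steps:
$a = 36081$ ($a = 9 \cdot 211 \cdot 19 = 9 \cdot 4009 = 36081$)
$j{\left(o \right)} = \frac{4}{5} - o$ ($j{\left(o \right)} = \frac{4}{5} - \frac{o \left(1 + 4\right)}{5} = \frac{4}{5} - \frac{o 5}{5} = \frac{4}{5} - \frac{5 o}{5} = \frac{4}{5} - o$)
$\frac{1}{j{\left(34 \right)} + a} = \frac{1}{\left(\frac{4}{5} - 34\right) + 36081} = \frac{1}{- \frac{166}{5} + 36081} = \frac{1}{\frac{180239}{5}} = \frac{5}{180239}$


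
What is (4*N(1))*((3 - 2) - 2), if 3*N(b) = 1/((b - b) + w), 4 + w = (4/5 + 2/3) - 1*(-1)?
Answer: 20/23 ≈ 0.86957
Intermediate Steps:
w = -23/15 (w = -4 + ((4/5 + 2/3) - 1*(-1)) = -4 + ((4*(⅕) + 2*(⅓)) + 1) = -4 + ((⅘ + ⅔) + 1) = -4 + (22/15 + 1) = -4 + 37/15 = -23/15 ≈ -1.5333)
N(b) = -5/23 (N(b) = 1/(3*((b - b) - 23/15)) = 1/(3*(0 - 23/15)) = 1/(3*(-23/15)) = (⅓)*(-15/23) = -5/23)
(4*N(1))*((3 - 2) - 2) = (4*(-5/23))*((3 - 2) - 2) = -20*(1 - 2)/23 = -20/23*(-1) = 20/23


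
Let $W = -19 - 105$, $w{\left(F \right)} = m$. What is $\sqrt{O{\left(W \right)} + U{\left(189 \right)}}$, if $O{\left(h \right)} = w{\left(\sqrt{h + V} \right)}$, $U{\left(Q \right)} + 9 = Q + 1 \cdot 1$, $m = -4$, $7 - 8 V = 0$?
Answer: $\sqrt{177} \approx 13.304$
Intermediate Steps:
$V = \frac{7}{8}$ ($V = \frac{7}{8} - 0 = \frac{7}{8} + 0 = \frac{7}{8} \approx 0.875$)
$U{\left(Q \right)} = -8 + Q$ ($U{\left(Q \right)} = -9 + \left(Q + 1 \cdot 1\right) = -9 + \left(Q + 1\right) = -9 + \left(1 + Q\right) = -8 + Q$)
$w{\left(F \right)} = -4$
$W = -124$ ($W = -19 - 105 = -124$)
$O{\left(h \right)} = -4$
$\sqrt{O{\left(W \right)} + U{\left(189 \right)}} = \sqrt{-4 + \left(-8 + 189\right)} = \sqrt{-4 + 181} = \sqrt{177}$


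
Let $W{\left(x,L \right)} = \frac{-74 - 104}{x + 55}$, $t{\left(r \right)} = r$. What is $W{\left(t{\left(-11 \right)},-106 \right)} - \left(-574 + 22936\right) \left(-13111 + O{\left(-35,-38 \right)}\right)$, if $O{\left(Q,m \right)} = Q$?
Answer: $\frac{6467358655}{22} \approx 2.9397 \cdot 10^{8}$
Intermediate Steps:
$W{\left(x,L \right)} = - \frac{178}{55 + x}$
$W{\left(t{\left(-11 \right)},-106 \right)} - \left(-574 + 22936\right) \left(-13111 + O{\left(-35,-38 \right)}\right) = - \frac{178}{55 - 11} - \left(-574 + 22936\right) \left(-13111 - 35\right) = - \frac{178}{44} - 22362 \left(-13146\right) = \left(-178\right) \frac{1}{44} - -293970852 = - \frac{89}{22} + 293970852 = \frac{6467358655}{22}$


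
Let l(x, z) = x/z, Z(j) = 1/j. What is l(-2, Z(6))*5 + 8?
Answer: -52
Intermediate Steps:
l(-2, Z(6))*5 + 8 = -2/(1/6)*5 + 8 = -2/1/6*5 + 8 = -2*6*5 + 8 = -12*5 + 8 = -60 + 8 = -52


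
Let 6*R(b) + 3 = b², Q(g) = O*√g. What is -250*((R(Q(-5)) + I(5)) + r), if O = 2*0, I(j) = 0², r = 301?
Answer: -75125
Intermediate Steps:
I(j) = 0
O = 0
Q(g) = 0 (Q(g) = 0*√g = 0)
R(b) = -½ + b²/6
-250*((R(Q(-5)) + I(5)) + r) = -250*(((-½ + (⅙)*0²) + 0) + 301) = -250*(((-½ + (⅙)*0) + 0) + 301) = -250*(((-½ + 0) + 0) + 301) = -250*((-½ + 0) + 301) = -250*(-½ + 301) = -250*601/2 = -75125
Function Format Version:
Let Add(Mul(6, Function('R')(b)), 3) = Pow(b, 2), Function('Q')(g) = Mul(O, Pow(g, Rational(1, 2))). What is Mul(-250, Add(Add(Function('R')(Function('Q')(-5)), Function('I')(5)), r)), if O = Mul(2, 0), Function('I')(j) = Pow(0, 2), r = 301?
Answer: -75125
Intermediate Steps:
Function('I')(j) = 0
O = 0
Function('Q')(g) = 0 (Function('Q')(g) = Mul(0, Pow(g, Rational(1, 2))) = 0)
Function('R')(b) = Add(Rational(-1, 2), Mul(Rational(1, 6), Pow(b, 2)))
Mul(-250, Add(Add(Function('R')(Function('Q')(-5)), Function('I')(5)), r)) = Mul(-250, Add(Add(Add(Rational(-1, 2), Mul(Rational(1, 6), Pow(0, 2))), 0), 301)) = Mul(-250, Add(Add(Add(Rational(-1, 2), Mul(Rational(1, 6), 0)), 0), 301)) = Mul(-250, Add(Add(Add(Rational(-1, 2), 0), 0), 301)) = Mul(-250, Add(Add(Rational(-1, 2), 0), 301)) = Mul(-250, Add(Rational(-1, 2), 301)) = Mul(-250, Rational(601, 2)) = -75125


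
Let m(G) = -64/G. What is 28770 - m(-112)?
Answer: 201386/7 ≈ 28769.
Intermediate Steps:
28770 - m(-112) = 28770 - (-64)/(-112) = 28770 - (-64)*(-1)/112 = 28770 - 1*4/7 = 28770 - 4/7 = 201386/7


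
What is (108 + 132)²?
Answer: 57600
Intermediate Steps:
(108 + 132)² = 240² = 57600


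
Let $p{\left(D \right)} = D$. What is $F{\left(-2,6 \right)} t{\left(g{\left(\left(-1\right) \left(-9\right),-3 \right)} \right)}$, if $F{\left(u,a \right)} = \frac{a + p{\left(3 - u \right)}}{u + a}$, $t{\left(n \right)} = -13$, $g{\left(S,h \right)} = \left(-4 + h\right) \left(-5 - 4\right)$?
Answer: $- \frac{143}{4} \approx -35.75$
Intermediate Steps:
$g{\left(S,h \right)} = 36 - 9 h$ ($g{\left(S,h \right)} = \left(-4 + h\right) \left(-9\right) = 36 - 9 h$)
$F{\left(u,a \right)} = \frac{3 + a - u}{a + u}$ ($F{\left(u,a \right)} = \frac{a - \left(-3 + u\right)}{u + a} = \frac{3 + a - u}{a + u}$)
$F{\left(-2,6 \right)} t{\left(g{\left(\left(-1\right) \left(-9\right),-3 \right)} \right)} = \frac{3 + 6 - -2}{6 - 2} \left(-13\right) = \frac{3 + 6 + 2}{4} \left(-13\right) = \frac{1}{4} \cdot 11 \left(-13\right) = \frac{11}{4} \left(-13\right) = - \frac{143}{4}$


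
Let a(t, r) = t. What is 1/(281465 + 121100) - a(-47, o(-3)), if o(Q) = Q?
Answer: 18920556/402565 ≈ 47.000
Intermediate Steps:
1/(281465 + 121100) - a(-47, o(-3)) = 1/(281465 + 121100) - 1*(-47) = 1/402565 + 47 = 18920556/402565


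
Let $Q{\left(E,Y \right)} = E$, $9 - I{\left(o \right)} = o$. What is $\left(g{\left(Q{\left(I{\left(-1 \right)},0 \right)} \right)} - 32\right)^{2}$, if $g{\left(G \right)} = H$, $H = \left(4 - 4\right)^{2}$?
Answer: $1024$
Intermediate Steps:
$I{\left(o \right)} = 9 - o$
$H = 0$ ($H = 0^{2} = 0$)
$g{\left(G \right)} = 0$
$\left(g{\left(Q{\left(I{\left(-1 \right)},0 \right)} \right)} - 32\right)^{2} = \left(0 - 32\right)^{2} = \left(-32\right)^{2} = 1024$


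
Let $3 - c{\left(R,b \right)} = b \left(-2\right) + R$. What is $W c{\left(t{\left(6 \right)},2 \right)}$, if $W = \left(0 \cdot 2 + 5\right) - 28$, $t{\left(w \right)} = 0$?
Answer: $-161$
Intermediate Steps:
$c{\left(R,b \right)} = 3 - R + 2 b$ ($c{\left(R,b \right)} = 3 - \left(b \left(-2\right) + R\right) = 3 - \left(- 2 b + R\right) = 3 - \left(R - 2 b\right) = 3 - R + 2 b$)
$W = -23$ ($W = \left(0 + 5\right) - 28 = 5 - 28 = -23$)
$W c{\left(t{\left(6 \right)},2 \right)} = - 23 \left(3 - 0 + 2 \cdot 2\right) = - 23 \left(3 + 0 + 4\right) = \left(-23\right) 7 = -161$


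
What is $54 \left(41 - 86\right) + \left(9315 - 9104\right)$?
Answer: $-2219$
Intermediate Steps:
$54 \left(41 - 86\right) + \left(9315 - 9104\right) = 54 \left(-45\right) + 211 = -2430 + 211 = -2219$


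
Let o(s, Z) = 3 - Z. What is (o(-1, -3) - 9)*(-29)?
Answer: 87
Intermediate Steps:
(o(-1, -3) - 9)*(-29) = ((3 - 1*(-3)) - 9)*(-29) = ((3 + 3) - 9)*(-29) = (6 - 9)*(-29) = -3*(-29) = 87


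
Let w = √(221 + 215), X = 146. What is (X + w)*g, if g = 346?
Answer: 50516 + 692*√109 ≈ 57741.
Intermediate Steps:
w = 2*√109 (w = √436 = 2*√109 ≈ 20.881)
(X + w)*g = (146 + 2*√109)*346 = 50516 + 692*√109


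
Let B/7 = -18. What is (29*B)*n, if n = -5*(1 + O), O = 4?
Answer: 91350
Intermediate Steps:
B = -126 (B = 7*(-18) = -126)
n = -25 (n = -5*(1 + 4) = -5*5 = -25)
(29*B)*n = (29*(-126))*(-25) = -3654*(-25) = 91350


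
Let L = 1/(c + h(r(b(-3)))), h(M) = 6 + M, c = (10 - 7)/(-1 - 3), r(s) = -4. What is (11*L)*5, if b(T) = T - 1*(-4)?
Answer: 44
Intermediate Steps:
b(T) = 4 + T (b(T) = T + 4 = 4 + T)
c = -¾ (c = 3/(-4) = 3*(-¼) = -¾ ≈ -0.75000)
L = ⅘ (L = 1/(-¾ + (6 - 4)) = 1/(-¾ + 2) = 1/(5/4) = ⅘ ≈ 0.80000)
(11*L)*5 = (11*(⅘))*5 = (44/5)*5 = 44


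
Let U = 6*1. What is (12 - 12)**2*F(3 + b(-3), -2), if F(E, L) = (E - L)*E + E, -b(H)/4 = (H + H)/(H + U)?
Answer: 0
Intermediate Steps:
U = 6
b(H) = -8*H/(6 + H) (b(H) = -4*(H + H)/(H + 6) = -4*2*H/(6 + H) = -8*H/(6 + H))
F(E, L) = E + E*(E - L) (F(E, L) = E*(E - L) + E = E + E*(E - L))
(12 - 12)**2*F(3 + b(-3), -2) = (12 - 12)**2*((3 - 8*(-3)/(6 - 3))*(1 + (3 - 8*(-3)/(6 - 3)) - 1*(-2))) = 0**2*((3 - 8*(-3)/3)*(1 + (3 - 8*(-3)/3) + 2)) = 0*((3 - 8*(-3)*1/3)*(1 + (3 - 8*(-3)*1/3) + 2)) = 0*((3 + 8)*(1 + (3 + 8) + 2)) = 0*(11*(1 + 11 + 2)) = 0*(11*14) = 0*154 = 0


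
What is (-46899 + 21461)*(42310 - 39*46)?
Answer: -1030646008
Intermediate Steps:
(-46899 + 21461)*(42310 - 39*46) = -25438*(42310 - 1794) = -25438*40516 = -1030646008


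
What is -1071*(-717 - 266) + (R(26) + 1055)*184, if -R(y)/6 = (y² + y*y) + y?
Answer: -274399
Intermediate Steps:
R(y) = -12*y² - 6*y (R(y) = -6*((y² + y*y) + y) = -6*((y² + y²) + y) = -6*(2*y² + y) = -6*(y + 2*y²) = -12*y² - 6*y)
-1071*(-717 - 266) + (R(26) + 1055)*184 = -1071*(-717 - 266) + (-6*26*(1 + 2*26) + 1055)*184 = -1071*(-983) + (-6*26*(1 + 52) + 1055)*184 = 1052793 + (-6*26*53 + 1055)*184 = 1052793 + (-8268 + 1055)*184 = 1052793 - 7213*184 = 1052793 - 1327192 = -274399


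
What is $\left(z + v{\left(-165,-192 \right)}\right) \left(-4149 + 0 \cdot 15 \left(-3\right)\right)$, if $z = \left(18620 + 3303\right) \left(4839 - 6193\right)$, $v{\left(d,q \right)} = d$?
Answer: $123158530143$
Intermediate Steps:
$z = -29683742$ ($z = 21923 \left(-1354\right) = -29683742$)
$\left(z + v{\left(-165,-192 \right)}\right) \left(-4149 + 0 \cdot 15 \left(-3\right)\right) = \left(-29683742 - 165\right) \left(-4149 + 0 \cdot 15 \left(-3\right)\right) = - 29683907 \left(-4149 + 0 \left(-3\right)\right) = - 29683907 \left(-4149 + 0\right) = \left(-29683907\right) \left(-4149\right) = 123158530143$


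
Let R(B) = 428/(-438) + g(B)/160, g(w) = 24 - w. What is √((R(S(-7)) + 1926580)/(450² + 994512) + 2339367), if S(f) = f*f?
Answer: √285799437314990952525134/349527504 ≈ 1529.5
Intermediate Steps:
S(f) = f²
R(B) = -3623/4380 - B/160 (R(B) = 428/(-438) + (24 - B)/160 = 428*(-1/438) + (24 - B)*(1/160) = -214/219 + (3/20 - B/160) = -3623/4380 - B/160)
√((R(S(-7)) + 1926580)/(450² + 994512) + 2339367) = √(((-3623/4380 - 1/160*(-7)²) + 1926580)/(450² + 994512) + 2339367) = √(((-3623/4380 - 1/160*49) + 1926580)/(202500 + 994512) + 2339367) = √(((-3623/4380 - 49/160) + 1926580)/1197012 + 2339367) = √((-7943/7008 + 1926580)*(1/1197012) + 2339367) = √((13501464697/7008)*(1/1197012) + 2339367) = √(13501464697/8388660096 + 2339367) = √(19624168104263929/8388660096) = √285799437314990952525134/349527504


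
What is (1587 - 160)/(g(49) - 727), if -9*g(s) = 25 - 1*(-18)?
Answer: -12843/6586 ≈ -1.9500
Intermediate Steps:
g(s) = -43/9 (g(s) = -(25 - 1*(-18))/9 = -(25 + 18)/9 = -⅑*43 = -43/9)
(1587 - 160)/(g(49) - 727) = (1587 - 160)/(-43/9 - 727) = 1427/(-6586/9) = 1427*(-9/6586) = -12843/6586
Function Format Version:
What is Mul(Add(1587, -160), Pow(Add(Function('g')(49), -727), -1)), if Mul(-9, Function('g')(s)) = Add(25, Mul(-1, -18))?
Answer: Rational(-12843, 6586) ≈ -1.9500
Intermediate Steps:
Function('g')(s) = Rational(-43, 9) (Function('g')(s) = Mul(Rational(-1, 9), Add(25, Mul(-1, -18))) = Mul(Rational(-1, 9), Add(25, 18)) = Mul(Rational(-1, 9), 43) = Rational(-43, 9))
Mul(Add(1587, -160), Pow(Add(Function('g')(49), -727), -1)) = Mul(Add(1587, -160), Pow(Add(Rational(-43, 9), -727), -1)) = Mul(1427, Pow(Rational(-6586, 9), -1)) = Mul(1427, Rational(-9, 6586)) = Rational(-12843, 6586)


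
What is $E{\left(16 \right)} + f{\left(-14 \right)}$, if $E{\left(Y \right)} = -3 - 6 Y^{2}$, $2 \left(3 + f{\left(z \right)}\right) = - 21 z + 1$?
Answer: $- \frac{2789}{2} \approx -1394.5$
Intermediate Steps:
$f{\left(z \right)} = - \frac{5}{2} - \frac{21 z}{2}$ ($f{\left(z \right)} = -3 + \frac{- 21 z + 1}{2} = -3 + \frac{1 - 21 z}{2} = -3 - \left(- \frac{1}{2} + \frac{21 z}{2}\right) = - \frac{5}{2} - \frac{21 z}{2}$)
$E{\left(16 \right)} + f{\left(-14 \right)} = \left(-3 - 6 \cdot 16^{2}\right) - - \frac{289}{2} = \left(-3 - 1536\right) + \left(- \frac{5}{2} + 147\right) = \left(-3 - 1536\right) + \frac{289}{2} = -1539 + \frac{289}{2} = - \frac{2789}{2}$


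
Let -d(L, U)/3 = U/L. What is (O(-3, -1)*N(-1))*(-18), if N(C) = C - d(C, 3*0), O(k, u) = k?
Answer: -54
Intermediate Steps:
d(L, U) = -3*U/L
N(C) = C (N(C) = C - (-3)*3*0/C = C - (-3)*0/C = C - 1*0 = C + 0 = C)
(O(-3, -1)*N(-1))*(-18) = -3*(-1)*(-18) = 3*(-18) = -54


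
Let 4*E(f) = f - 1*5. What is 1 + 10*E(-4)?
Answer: -43/2 ≈ -21.500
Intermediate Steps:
E(f) = -5/4 + f/4 (E(f) = (f - 1*5)/4 = (f - 5)/4 = (-5 + f)/4 = -5/4 + f/4)
1 + 10*E(-4) = 1 + 10*(-5/4 + (¼)*(-4)) = 1 + 10*(-5/4 - 1) = 1 + 10*(-9/4) = 1 - 45/2 = -43/2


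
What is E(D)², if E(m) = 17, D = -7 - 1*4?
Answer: 289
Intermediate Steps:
D = -11 (D = -7 - 4 = -11)
E(D)² = 17² = 289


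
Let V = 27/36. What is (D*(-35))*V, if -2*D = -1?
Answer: -105/8 ≈ -13.125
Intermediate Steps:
D = 1/2 (D = -1/2*(-1) = 1/2 ≈ 0.50000)
V = 3/4 (V = 27*(1/36) = 3/4 ≈ 0.75000)
(D*(-35))*V = ((1/2)*(-35))*(3/4) = -35/2*3/4 = -105/8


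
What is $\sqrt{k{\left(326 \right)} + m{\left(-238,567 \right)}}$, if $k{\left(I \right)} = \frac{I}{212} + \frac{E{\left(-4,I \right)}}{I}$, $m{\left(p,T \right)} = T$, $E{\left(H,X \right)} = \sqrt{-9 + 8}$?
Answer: $\frac{\sqrt{169725163210 + 915734 i}}{17278} \approx 23.844 + 6.4324 \cdot 10^{-5} i$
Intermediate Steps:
$E{\left(H,X \right)} = i$ ($E{\left(H,X \right)} = \sqrt{-1} = i$)
$k{\left(I \right)} = \frac{I}{212} + \frac{i}{I}$
$\sqrt{k{\left(326 \right)} + m{\left(-238,567 \right)}} = \sqrt{\left(\frac{1}{212} \cdot 326 + \frac{i}{326}\right) + 567} = \sqrt{\left(\frac{163}{106} + i \frac{1}{326}\right) + 567} = \sqrt{\left(\frac{163}{106} + \frac{i}{326}\right) + 567} = \sqrt{\frac{60265}{106} + \frac{i}{326}}$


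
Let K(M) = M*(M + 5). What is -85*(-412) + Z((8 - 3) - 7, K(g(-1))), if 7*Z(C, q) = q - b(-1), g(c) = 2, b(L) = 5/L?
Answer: 245159/7 ≈ 35023.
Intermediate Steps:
K(M) = M*(5 + M)
Z(C, q) = 5/7 + q/7 (Z(C, q) = (q - 5/(-1))/7 = (q - 5*(-1))/7 = (q - 1*(-5))/7 = (q + 5)/7 = (5 + q)/7 = 5/7 + q/7)
-85*(-412) + Z((8 - 3) - 7, K(g(-1))) = -85*(-412) + (5/7 + (2*(5 + 2))/7) = 35020 + (5/7 + (2*7)/7) = 35020 + (5/7 + (⅐)*14) = 35020 + (5/7 + 2) = 35020 + 19/7 = 245159/7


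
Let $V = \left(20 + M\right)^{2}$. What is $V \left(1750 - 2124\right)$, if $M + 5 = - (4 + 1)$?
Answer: $-37400$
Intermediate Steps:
$M = -10$ ($M = -5 - \left(4 + 1\right) = -5 - 5 = -10$)
$V = 100$ ($V = \left(20 - 10\right)^{2} = 10^{2} = 100$)
$V \left(1750 - 2124\right) = 100 \left(1750 - 2124\right) = 100 \left(-374\right) = -37400$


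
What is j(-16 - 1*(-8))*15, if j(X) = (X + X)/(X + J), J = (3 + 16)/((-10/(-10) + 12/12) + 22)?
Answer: 5760/173 ≈ 33.295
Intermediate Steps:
J = 19/24 (J = 19/((-10*(-⅒) + 12*(1/12)) + 22) = 19/((1 + 1) + 22) = 19/(2 + 22) = 19/24 ≈ 0.79167)
j(X) = 2*X/(19/24 + X) (j(X) = (X + X)/(X + 19/24) = (2*X)/(19/24 + X) = 2*X/(19/24 + X))
j(-16 - 1*(-8))*15 = (48*(-16 - 1*(-8))/(19 + 24*(-16 - 1*(-8))))*15 = (48*(-16 + 8)/(19 + 24*(-16 + 8)))*15 = (48*(-8)/(19 + 24*(-8)))*15 = (48*(-8)/(19 - 192))*15 = (48*(-8)/(-173))*15 = (48*(-8)*(-1/173))*15 = (384/173)*15 = 5760/173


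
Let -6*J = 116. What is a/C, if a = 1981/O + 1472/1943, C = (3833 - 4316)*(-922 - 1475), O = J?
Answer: -395237/4499020386 ≈ -8.7850e-5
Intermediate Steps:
J = -58/3 (J = -1/6*116 = -58/3 ≈ -19.333)
O = -58/3 ≈ -19.333
C = 1157751 (C = -483*(-2397) = 1157751)
a = -395237/3886 (a = 1981/(-58/3) + 1472/1943 = 1981*(-3/58) + 1472*(1/1943) = -5943/58 + 1472/1943 = -395237/3886 ≈ -101.71)
a/C = -395237/3886/1157751 = -395237/3886*1/1157751 = -395237/4499020386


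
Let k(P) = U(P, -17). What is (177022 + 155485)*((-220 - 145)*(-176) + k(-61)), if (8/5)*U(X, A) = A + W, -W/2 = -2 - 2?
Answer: 170867034625/8 ≈ 2.1358e+10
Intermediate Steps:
W = 8 (W = -2*(-2 - 2) = -2*(-4) = 8)
U(X, A) = 5 + 5*A/8 (U(X, A) = 5*(A + 8)/8 = 5*(8 + A)/8 = 5 + 5*A/8)
k(P) = -45/8 (k(P) = 5 + (5/8)*(-17) = 5 - 85/8 = -45/8)
(177022 + 155485)*((-220 - 145)*(-176) + k(-61)) = (177022 + 155485)*((-220 - 145)*(-176) - 45/8) = 332507*(-365*(-176) - 45/8) = 332507*(64240 - 45/8) = 332507*(513875/8) = 170867034625/8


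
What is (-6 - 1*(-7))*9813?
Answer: 9813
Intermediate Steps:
(-6 - 1*(-7))*9813 = (-6 + 7)*9813 = 1*9813 = 9813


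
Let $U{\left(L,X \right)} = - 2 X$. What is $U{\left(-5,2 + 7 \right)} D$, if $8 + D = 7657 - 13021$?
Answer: $96696$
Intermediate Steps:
$D = -5372$ ($D = -8 + \left(7657 - 13021\right) = -8 - 5364 = -5372$)
$U{\left(-5,2 + 7 \right)} D = - 2 \left(2 + 7\right) \left(-5372\right) = \left(-2\right) 9 \left(-5372\right) = \left(-18\right) \left(-5372\right) = 96696$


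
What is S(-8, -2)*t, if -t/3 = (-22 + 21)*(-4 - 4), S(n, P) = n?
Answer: 192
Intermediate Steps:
t = -24 (t = -3*(-22 + 21)*(-4 - 4) = -(-3)*(-8) = -3*8 = -24)
S(-8, -2)*t = -8*(-24) = 192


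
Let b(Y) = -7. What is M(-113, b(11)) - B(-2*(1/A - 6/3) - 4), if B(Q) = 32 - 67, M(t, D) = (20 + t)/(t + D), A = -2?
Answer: 1431/40 ≈ 35.775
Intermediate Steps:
M(t, D) = (20 + t)/(D + t)
B(Q) = -35
M(-113, b(11)) - B(-2*(1/A - 6/3) - 4) = (20 - 113)/(-7 - 113) - 1*(-35) = -93/(-120) + 35 = -1/120*(-93) + 35 = 31/40 + 35 = 1431/40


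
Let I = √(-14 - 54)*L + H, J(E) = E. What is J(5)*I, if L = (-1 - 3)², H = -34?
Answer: -170 + 160*I*√17 ≈ -170.0 + 659.7*I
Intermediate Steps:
L = 16 (L = (-4)² = 16)
I = -34 + 32*I*√17 (I = √(-14 - 54)*16 - 34 = √(-68)*16 - 34 = (2*I*√17)*16 - 34 = 32*I*√17 - 34 = -34 + 32*I*√17 ≈ -34.0 + 131.94*I)
J(5)*I = 5*(-34 + 32*I*√17) = -170 + 160*I*√17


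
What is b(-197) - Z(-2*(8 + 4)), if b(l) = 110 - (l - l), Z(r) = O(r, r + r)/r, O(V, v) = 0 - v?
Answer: 112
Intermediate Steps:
O(V, v) = -v
Z(r) = -2 (Z(r) = (-(r + r))/r = (-2*r)/r = -2)
b(l) = 110 (b(l) = 110 - 1*0 = 110 + 0 = 110)
b(-197) - Z(-2*(8 + 4)) = 110 - 1*(-2) = 110 + 2 = 112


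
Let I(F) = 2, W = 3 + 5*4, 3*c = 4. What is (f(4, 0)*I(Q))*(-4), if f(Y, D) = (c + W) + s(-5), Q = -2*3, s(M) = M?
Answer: -464/3 ≈ -154.67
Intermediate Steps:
c = 4/3 (c = (1/3)*4 = 4/3 ≈ 1.3333)
W = 23 (W = 3 + 20 = 23)
Q = -6
f(Y, D) = 58/3 (f(Y, D) = (4/3 + 23) - 5 = 73/3 - 5 = 58/3)
(f(4, 0)*I(Q))*(-4) = ((58/3)*2)*(-4) = (116/3)*(-4) = -464/3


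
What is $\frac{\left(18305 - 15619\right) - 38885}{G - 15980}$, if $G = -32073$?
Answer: $\frac{36199}{48053} \approx 0.75331$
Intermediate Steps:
$\frac{\left(18305 - 15619\right) - 38885}{G - 15980} = \frac{\left(18305 - 15619\right) - 38885}{-32073 - 15980} = \frac{\left(18305 - 15619\right) - 38885}{-48053} = \left(2686 - 38885\right) \left(- \frac{1}{48053}\right) = \left(-36199\right) \left(- \frac{1}{48053}\right) = \frac{36199}{48053}$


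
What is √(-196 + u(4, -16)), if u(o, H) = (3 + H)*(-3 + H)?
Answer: √51 ≈ 7.1414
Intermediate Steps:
u(o, H) = (-3 + H)*(3 + H)
√(-196 + u(4, -16)) = √(-196 + (-9 + (-16)²)) = √(-196 + (-9 + 256)) = √(-196 + 247) = √51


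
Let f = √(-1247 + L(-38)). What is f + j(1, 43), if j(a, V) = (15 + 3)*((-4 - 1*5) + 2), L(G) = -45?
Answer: -126 + 2*I*√323 ≈ -126.0 + 35.944*I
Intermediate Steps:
f = 2*I*√323 (f = √(-1247 - 45) = √(-1292) = 2*I*√323 ≈ 35.944*I)
j(a, V) = -126 (j(a, V) = 18*((-4 - 5) + 2) = 18*(-9 + 2) = 18*(-7) = -126)
f + j(1, 43) = 2*I*√323 - 126 = -126 + 2*I*√323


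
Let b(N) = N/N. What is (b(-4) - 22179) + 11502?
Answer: -10676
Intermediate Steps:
b(N) = 1
(b(-4) - 22179) + 11502 = (1 - 22179) + 11502 = -22178 + 11502 = -10676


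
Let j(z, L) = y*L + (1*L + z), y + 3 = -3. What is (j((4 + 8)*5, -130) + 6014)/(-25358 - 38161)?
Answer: -6724/63519 ≈ -0.10586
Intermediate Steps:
y = -6 (y = -3 - 3 = -6)
j(z, L) = z - 5*L (j(z, L) = -6*L + (1*L + z) = -6*L + (L + z) = z - 5*L)
(j((4 + 8)*5, -130) + 6014)/(-25358 - 38161) = (((4 + 8)*5 - 5*(-130)) + 6014)/(-25358 - 38161) = ((12*5 + 650) + 6014)/(-63519) = ((60 + 650) + 6014)*(-1/63519) = (710 + 6014)*(-1/63519) = 6724*(-1/63519) = -6724/63519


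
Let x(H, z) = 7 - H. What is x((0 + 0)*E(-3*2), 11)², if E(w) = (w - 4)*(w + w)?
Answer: 49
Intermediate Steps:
E(w) = 2*w*(-4 + w) (E(w) = (-4 + w)*(2*w) = 2*w*(-4 + w))
x((0 + 0)*E(-3*2), 11)² = (7 - (0 + 0)*2*(-3*2)*(-4 - 3*2))² = (7 - 0*2*(-6)*(-4 - 6))² = (7 - 0*2*(-6)*(-10))² = (7 - 0*120)² = (7 - 1*0)² = (7 + 0)² = 7² = 49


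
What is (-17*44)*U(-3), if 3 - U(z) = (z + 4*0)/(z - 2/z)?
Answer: -8976/7 ≈ -1282.3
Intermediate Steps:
U(z) = 3 - z/(z - 2/z) (U(z) = 3 - (z + 4*0)/(z - 2/z) = 3 - (z + 0)/(z - 2/z) = 3 - z/(z - 2/z))
(-17*44)*U(-3) = (-17*44)*(2*(-3 + (-3)²)/(-2 + (-3)²)) = -1496*(-3 + 9)/(-2 + 9) = -1496*6/7 = -748*12/7 = -8976/7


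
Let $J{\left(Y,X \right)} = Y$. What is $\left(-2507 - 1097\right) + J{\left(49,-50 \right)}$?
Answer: $-3555$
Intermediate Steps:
$\left(-2507 - 1097\right) + J{\left(49,-50 \right)} = \left(-2507 - 1097\right) + 49 = -3604 + 49 = -3555$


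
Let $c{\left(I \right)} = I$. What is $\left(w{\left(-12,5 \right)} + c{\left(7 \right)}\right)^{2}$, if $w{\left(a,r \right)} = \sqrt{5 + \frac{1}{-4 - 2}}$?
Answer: $\frac{\left(42 + \sqrt{174}\right)^{2}}{36} \approx 84.612$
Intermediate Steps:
$w{\left(a,r \right)} = \frac{\sqrt{174}}{6}$ ($w{\left(a,r \right)} = \sqrt{5 + \frac{1}{-6}} = \sqrt{5 - \frac{1}{6}} = \sqrt{\frac{29}{6}} = \frac{\sqrt{174}}{6}$)
$\left(w{\left(-12,5 \right)} + c{\left(7 \right)}\right)^{2} = \left(\frac{\sqrt{174}}{6} + 7\right)^{2} = \left(7 + \frac{\sqrt{174}}{6}\right)^{2}$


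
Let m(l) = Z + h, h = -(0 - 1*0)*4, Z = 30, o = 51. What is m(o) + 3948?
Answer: 3978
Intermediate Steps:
h = 0 (h = -(0 + 0)*4 = -1*0*4 = 0*4 = 0)
m(l) = 30 (m(l) = 30 + 0 = 30)
m(o) + 3948 = 30 + 3948 = 3978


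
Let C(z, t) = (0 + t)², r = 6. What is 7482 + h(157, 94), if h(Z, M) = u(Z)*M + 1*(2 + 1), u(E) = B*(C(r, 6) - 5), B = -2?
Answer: 1657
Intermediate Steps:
C(z, t) = t²
u(E) = -62 (u(E) = -2*(6² - 5) = -2*(36 - 5) = -2*31 = -62)
h(Z, M) = 3 - 62*M (h(Z, M) = -62*M + 1*(2 + 1) = -62*M + 1*3 = -62*M + 3 = 3 - 62*M)
7482 + h(157, 94) = 7482 + (3 - 62*94) = 7482 + (3 - 5828) = 7482 - 5825 = 1657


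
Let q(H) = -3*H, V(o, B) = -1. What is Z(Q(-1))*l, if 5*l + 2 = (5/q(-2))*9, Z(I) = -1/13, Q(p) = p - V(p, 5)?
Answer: -11/130 ≈ -0.084615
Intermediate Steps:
Q(p) = 1 + p (Q(p) = p - 1*(-1) = p + 1 = 1 + p)
Z(I) = -1/13 (Z(I) = -1*1/13 = -1/13)
l = 11/10 (l = -⅖ + ((5/((-3*(-2))))*9)/5 = -⅖ + ((5/6)*9)/5 = -⅖ + ((5*(⅙))*9)/5 = -⅖ + ((⅚)*9)/5 = -⅖ + (⅕)*(15/2) = -⅖ + 3/2 = 11/10 ≈ 1.1000)
Z(Q(-1))*l = -1/13*11/10 = -11/130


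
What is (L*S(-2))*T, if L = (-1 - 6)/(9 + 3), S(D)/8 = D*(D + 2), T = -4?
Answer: 0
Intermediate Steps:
S(D) = 8*D*(2 + D) (S(D) = 8*(D*(D + 2)) = 8*(D*(2 + D)) = 8*D*(2 + D))
L = -7/12 ≈ -0.58333
(L*S(-2))*T = -14*(-2)*(2 - 2)/3*(-4) = -14*(-2)*0/3*(-4) = -7/12*0*(-4) = 0*(-4) = 0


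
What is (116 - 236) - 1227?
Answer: -1347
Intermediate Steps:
(116 - 236) - 1227 = -120 - 1227 = -1347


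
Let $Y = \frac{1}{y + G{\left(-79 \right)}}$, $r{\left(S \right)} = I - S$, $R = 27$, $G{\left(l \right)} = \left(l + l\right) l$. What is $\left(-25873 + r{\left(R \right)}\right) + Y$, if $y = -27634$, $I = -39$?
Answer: $- \frac{393027729}{15152} \approx -25939.0$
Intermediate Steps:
$G{\left(l \right)} = 2 l^{2}$ ($G{\left(l \right)} = 2 l l = 2 l^{2}$)
$r{\left(S \right)} = -39 - S$
$Y = - \frac{1}{15152}$ ($Y = \frac{1}{-27634 + 2 \left(-79\right)^{2}} = \frac{1}{-27634 + 2 \cdot 6241} = \frac{1}{-27634 + 12482} = \frac{1}{-15152} = - \frac{1}{15152} \approx -6.5998 \cdot 10^{-5}$)
$\left(-25873 + r{\left(R \right)}\right) + Y = \left(-25873 - 66\right) - \frac{1}{15152} = -25939 - \frac{1}{15152} = - \frac{393027729}{15152}$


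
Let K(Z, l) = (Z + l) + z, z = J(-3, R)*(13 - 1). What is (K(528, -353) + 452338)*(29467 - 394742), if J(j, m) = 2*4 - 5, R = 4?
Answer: -165304835975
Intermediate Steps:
J(j, m) = 3 (J(j, m) = 8 - 5 = 3)
z = 36 (z = 3*(13 - 1) = 3*12 = 36)
K(Z, l) = 36 + Z + l (K(Z, l) = (Z + l) + 36 = 36 + Z + l)
(K(528, -353) + 452338)*(29467 - 394742) = ((36 + 528 - 353) + 452338)*(29467 - 394742) = (211 + 452338)*(-365275) = 452549*(-365275) = -165304835975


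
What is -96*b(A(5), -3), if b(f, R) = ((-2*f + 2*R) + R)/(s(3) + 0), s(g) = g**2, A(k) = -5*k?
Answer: -1312/3 ≈ -437.33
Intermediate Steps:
b(f, R) = -2*f/9 + R/3 (b(f, R) = ((-2*f + 2*R) + R)/(3**2 + 0) = (-2*f + 3*R)/(9 + 0) = (-2*f + 3*R)/9 = (-2*f + 3*R)*(1/9) = -2*f/9 + R/3)
-96*b(A(5), -3) = -96*(-(-10)*5/9 + (1/3)*(-3)) = -96*(-2/9*(-25) - 1) = -96*(50/9 - 1) = -96*41/9 = -1312/3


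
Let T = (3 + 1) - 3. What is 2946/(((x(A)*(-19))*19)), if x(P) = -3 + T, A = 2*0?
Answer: 1473/361 ≈ 4.0803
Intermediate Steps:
A = 0
T = 1 (T = 4 - 3 = 1)
x(P) = -2 (x(P) = -3 + 1 = -2)
2946/(((x(A)*(-19))*19)) = 2946/((-2*(-19)*19)) = 2946/((38*19)) = 2946/722 = 2946*(1/722) = 1473/361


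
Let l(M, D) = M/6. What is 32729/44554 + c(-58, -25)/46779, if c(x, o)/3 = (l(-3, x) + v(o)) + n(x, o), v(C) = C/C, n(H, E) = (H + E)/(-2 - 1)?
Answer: 767397352/1042095783 ≈ 0.73640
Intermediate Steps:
l(M, D) = M/6 (l(M, D) = M*(⅙) = M/6)
n(H, E) = -E/3 - H/3 (n(H, E) = (E + H)/(-3) = (E + H)*(-⅓) = -E/3 - H/3)
v(C) = 1
c(x, o) = 3/2 - o - x (c(x, o) = 3*(((⅙)*(-3) + 1) + (-o/3 - x/3)) = 3*((-½ + 1) + (-o/3 - x/3)) = 3*(½ + (-o/3 - x/3)) = 3*(½ - o/3 - x/3) = 3/2 - o - x)
32729/44554 + c(-58, -25)/46779 = 32729/44554 + (3/2 - 1*(-25) - 1*(-58))/46779 = 32729*(1/44554) + (3/2 + 25 + 58)*(1/46779) = 32729/44554 + (169/2)*(1/46779) = 32729/44554 + 169/93558 = 767397352/1042095783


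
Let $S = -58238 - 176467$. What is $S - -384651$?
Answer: $149946$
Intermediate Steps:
$S = -234705$ ($S = -58238 - 176467 = -234705$)
$S - -384651 = -234705 - -384651 = -234705 + 384651 = 149946$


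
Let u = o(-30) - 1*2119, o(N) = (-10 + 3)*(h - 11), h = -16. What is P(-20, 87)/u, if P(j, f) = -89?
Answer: 89/1930 ≈ 0.046114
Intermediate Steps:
o(N) = 189 (o(N) = (-10 + 3)*(-16 - 11) = -7*(-27) = 189)
u = -1930 (u = 189 - 1*2119 = 189 - 2119 = -1930)
P(-20, 87)/u = -89/(-1930) = -89*(-1/1930) = 89/1930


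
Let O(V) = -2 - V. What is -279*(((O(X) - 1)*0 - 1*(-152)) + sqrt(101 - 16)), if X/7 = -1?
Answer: -42408 - 279*sqrt(85) ≈ -44980.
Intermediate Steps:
X = -7 (X = 7*(-1) = -7)
-279*(((O(X) - 1)*0 - 1*(-152)) + sqrt(101 - 16)) = -279*((((-2 - 1*(-7)) - 1)*0 - 1*(-152)) + sqrt(101 - 16)) = -279*((((-2 + 7) - 1)*0 + 152) + sqrt(85)) = -279*(((5 - 1)*0 + 152) + sqrt(85)) = -279*((4*0 + 152) + sqrt(85)) = -279*((0 + 152) + sqrt(85)) = -279*(152 + sqrt(85)) = -42408 - 279*sqrt(85)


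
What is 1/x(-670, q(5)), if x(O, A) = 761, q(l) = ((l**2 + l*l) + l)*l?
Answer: 1/761 ≈ 0.0013141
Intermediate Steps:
q(l) = l*(l + 2*l**2) (q(l) = ((l**2 + l**2) + l)*l = (2*l**2 + l)*l = (l + 2*l**2)*l = l*(l + 2*l**2))
1/x(-670, q(5)) = 1/761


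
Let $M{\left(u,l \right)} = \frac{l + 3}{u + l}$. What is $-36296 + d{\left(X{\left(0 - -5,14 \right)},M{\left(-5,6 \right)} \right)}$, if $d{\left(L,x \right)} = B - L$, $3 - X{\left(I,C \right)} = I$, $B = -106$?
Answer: $-36400$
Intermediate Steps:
$X{\left(I,C \right)} = 3 - I$
$M{\left(u,l \right)} = \frac{3 + l}{l + u}$
$d{\left(L,x \right)} = -106 - L$
$-36296 + d{\left(X{\left(0 - -5,14 \right)},M{\left(-5,6 \right)} \right)} = -36296 - \left(109 - \left(0 - -5\right)\right) = -36296 - \left(109 - \left(0 + 5\right)\right) = -36296 - \left(109 - 5\right) = -36296 - 104 = -36400$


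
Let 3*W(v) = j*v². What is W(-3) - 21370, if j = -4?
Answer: -21382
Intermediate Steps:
W(v) = -4*v²/3 (W(v) = (-4*v²)/3 = -4*v²/3)
W(-3) - 21370 = -4/3*(-3)² - 21370 = -4/3*9 - 21370 = -12 - 21370 = -21382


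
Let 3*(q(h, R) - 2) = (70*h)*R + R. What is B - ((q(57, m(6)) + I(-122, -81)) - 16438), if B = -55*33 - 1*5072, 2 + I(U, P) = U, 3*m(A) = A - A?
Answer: 9673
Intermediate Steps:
m(A) = 0 (m(A) = (A - A)/3 = (⅓)*0 = 0)
I(U, P) = -2 + U
q(h, R) = 2 + R/3 + 70*R*h/3 (q(h, R) = 2 + ((70*h)*R + R)/3 = 2 + (70*R*h + R)/3 = 2 + (R + 70*R*h)/3 = 2 + (R/3 + 70*R*h/3) = 2 + R/3 + 70*R*h/3)
B = -6887 (B = -1815 - 5072 = -6887)
B - ((q(57, m(6)) + I(-122, -81)) - 16438) = -6887 - (((2 + (⅓)*0 + (70/3)*0*57) + (-2 - 122)) - 16438) = -6887 - (((2 + 0 + 0) - 124) - 16438) = -6887 - ((2 - 124) - 16438) = -6887 - (-122 - 16438) = -6887 - 1*(-16560) = -6887 + 16560 = 9673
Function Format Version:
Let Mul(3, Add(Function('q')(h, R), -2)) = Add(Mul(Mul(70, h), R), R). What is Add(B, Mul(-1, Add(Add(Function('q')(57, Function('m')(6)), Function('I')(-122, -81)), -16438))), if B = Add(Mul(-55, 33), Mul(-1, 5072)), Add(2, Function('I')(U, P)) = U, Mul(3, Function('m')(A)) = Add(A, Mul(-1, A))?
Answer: 9673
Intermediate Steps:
Function('m')(A) = 0 (Function('m')(A) = Mul(Rational(1, 3), Add(A, Mul(-1, A))) = Mul(Rational(1, 3), 0) = 0)
Function('I')(U, P) = Add(-2, U)
Function('q')(h, R) = Add(2, Mul(Rational(1, 3), R), Mul(Rational(70, 3), R, h)) (Function('q')(h, R) = Add(2, Mul(Rational(1, 3), Add(Mul(Mul(70, h), R), R))) = Add(2, Mul(Rational(1, 3), Add(Mul(70, R, h), R))) = Add(2, Mul(Rational(1, 3), Add(R, Mul(70, R, h)))) = Add(2, Add(Mul(Rational(1, 3), R), Mul(Rational(70, 3), R, h))) = Add(2, Mul(Rational(1, 3), R), Mul(Rational(70, 3), R, h)))
B = -6887 (B = Add(-1815, -5072) = -6887)
Add(B, Mul(-1, Add(Add(Function('q')(57, Function('m')(6)), Function('I')(-122, -81)), -16438))) = Add(-6887, Mul(-1, Add(Add(Add(2, Mul(Rational(1, 3), 0), Mul(Rational(70, 3), 0, 57)), Add(-2, -122)), -16438))) = Add(-6887, Mul(-1, Add(Add(Add(2, 0, 0), -124), -16438))) = Add(-6887, Mul(-1, Add(Add(2, -124), -16438))) = Add(-6887, Mul(-1, Add(-122, -16438))) = Add(-6887, Mul(-1, -16560)) = Add(-6887, 16560) = 9673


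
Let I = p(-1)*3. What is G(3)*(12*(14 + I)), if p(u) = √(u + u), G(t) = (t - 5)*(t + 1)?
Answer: -1344 - 288*I*√2 ≈ -1344.0 - 407.29*I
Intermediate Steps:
G(t) = (1 + t)*(-5 + t) (G(t) = (-5 + t)*(1 + t) = (1 + t)*(-5 + t))
p(u) = √2*√u (p(u) = √(2*u) = √2*√u)
I = 3*I*√2 (I = (√2*√(-1))*3 = (√2*I)*3 = (I*√2)*3 = 3*I*√2 ≈ 4.2426*I)
G(3)*(12*(14 + I)) = (-5 + 3² - 4*3)*(12*(14 + 3*I*√2)) = (-5 + 9 - 12)*(168 + 36*I*√2) = -8*(168 + 36*I*√2) = -1344 - 288*I*√2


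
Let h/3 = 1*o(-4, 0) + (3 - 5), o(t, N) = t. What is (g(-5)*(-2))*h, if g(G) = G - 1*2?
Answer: -252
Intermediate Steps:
g(G) = -2 + G (g(G) = G - 2 = -2 + G)
h = -18 (h = 3*(1*(-4) + (3 - 5)) = 3*(-4 - 2) = 3*(-6) = -18)
(g(-5)*(-2))*h = ((-2 - 5)*(-2))*(-18) = -7*(-2)*(-18) = 14*(-18) = -252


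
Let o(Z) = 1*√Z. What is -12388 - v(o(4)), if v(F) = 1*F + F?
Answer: -12392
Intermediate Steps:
o(Z) = √Z
v(F) = 2*F (v(F) = F + F = 2*F)
-12388 - v(o(4)) = -12388 - 2*√4 = -12388 - 2*2 = -12388 - 1*4 = -12388 - 4 = -12392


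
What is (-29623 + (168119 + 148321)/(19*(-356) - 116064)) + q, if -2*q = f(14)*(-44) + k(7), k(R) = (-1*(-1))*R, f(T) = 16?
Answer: -1798022363/61414 ≈ -29277.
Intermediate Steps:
k(R) = R (k(R) = 1*R = R)
q = 697/2 (q = -(16*(-44) + 7)/2 = -(-704 + 7)/2 = -½*(-697) = 697/2 ≈ 348.50)
(-29623 + (168119 + 148321)/(19*(-356) - 116064)) + q = (-29623 + (168119 + 148321)/(19*(-356) - 116064)) + 697/2 = (-29623 + 316440/(-6764 - 116064)) + 697/2 = (-29623 + 316440/(-122828)) + 697/2 = (-29623 + 316440*(-1/122828)) + 697/2 = (-29623 - 79110/30707) + 697/2 = -909712571/30707 + 697/2 = -1798022363/61414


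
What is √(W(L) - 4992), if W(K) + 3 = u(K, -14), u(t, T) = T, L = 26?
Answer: I*√5009 ≈ 70.774*I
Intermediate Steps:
W(K) = -17 (W(K) = -3 - 14 = -17)
√(W(L) - 4992) = √(-17 - 4992) = √(-5009) = I*√5009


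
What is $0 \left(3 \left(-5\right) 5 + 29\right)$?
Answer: $0$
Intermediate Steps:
$0 \left(3 \left(-5\right) 5 + 29\right) = 0 \left(\left(-15\right) 5 + 29\right) = 0 \left(-75 + 29\right) = 0 \left(-46\right) = 0$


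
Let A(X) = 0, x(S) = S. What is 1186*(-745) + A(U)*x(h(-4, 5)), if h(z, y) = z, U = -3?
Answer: -883570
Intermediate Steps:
1186*(-745) + A(U)*x(h(-4, 5)) = 1186*(-745) + 0*(-4) = -883570 + 0 = -883570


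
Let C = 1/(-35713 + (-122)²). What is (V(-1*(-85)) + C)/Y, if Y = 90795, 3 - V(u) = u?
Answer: -1707979/1891169055 ≈ -0.00090313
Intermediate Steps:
V(u) = 3 - u
C = -1/20829 (C = 1/(-35713 + 14884) = 1/(-20829) = -1/20829 ≈ -4.8010e-5)
(V(-1*(-85)) + C)/Y = ((3 - (-1)*(-85)) - 1/20829)/90795 = ((3 - 1*85) - 1/20829)*(1/90795) = ((3 - 85) - 1/20829)*(1/90795) = (-82 - 1/20829)*(1/90795) = -1707979/20829*1/90795 = -1707979/1891169055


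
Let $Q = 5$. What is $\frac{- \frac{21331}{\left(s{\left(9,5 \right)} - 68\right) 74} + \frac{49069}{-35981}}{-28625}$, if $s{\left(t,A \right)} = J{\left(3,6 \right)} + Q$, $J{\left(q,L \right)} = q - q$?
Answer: $- \frac{538751033}{4801655454750} \approx -0.0001122$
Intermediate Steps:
$J{\left(q,L \right)} = 0$
$s{\left(t,A \right)} = 5$ ($s{\left(t,A \right)} = 0 + 5 = 5$)
$\frac{- \frac{21331}{\left(s{\left(9,5 \right)} - 68\right) 74} + \frac{49069}{-35981}}{-28625} = \frac{- \frac{21331}{\left(5 - 68\right) 74} + \frac{49069}{-35981}}{-28625} = \left(- \frac{21331}{\left(-63\right) 74} + 49069 \left(- \frac{1}{35981}\right)\right) \left(- \frac{1}{28625}\right) = \left(- \frac{21331}{-4662} - \frac{49069}{35981}\right) \left(- \frac{1}{28625}\right) = \left(\left(-21331\right) \left(- \frac{1}{4662}\right) - \frac{49069}{35981}\right) \left(- \frac{1}{28625}\right) = \left(\frac{21331}{4662} - \frac{49069}{35981}\right) \left(- \frac{1}{28625}\right) = \frac{538751033}{167743422} \left(- \frac{1}{28625}\right) = - \frac{538751033}{4801655454750}$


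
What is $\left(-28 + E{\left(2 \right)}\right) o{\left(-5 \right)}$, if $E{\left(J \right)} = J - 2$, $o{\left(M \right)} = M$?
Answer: $140$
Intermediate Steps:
$E{\left(J \right)} = -2 + J$
$\left(-28 + E{\left(2 \right)}\right) o{\left(-5 \right)} = \left(-28 + \left(-2 + 2\right)\right) \left(-5\right) = \left(-28 + 0\right) \left(-5\right) = \left(-28\right) \left(-5\right) = 140$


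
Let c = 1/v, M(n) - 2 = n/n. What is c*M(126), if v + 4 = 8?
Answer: 3/4 ≈ 0.75000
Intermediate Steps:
v = 4 (v = -4 + 8 = 4)
M(n) = 3 (M(n) = 2 + n/n = 2 + 1 = 3)
c = 1/4 ≈ 0.25000
c*M(126) = (1/4)*3 = 3/4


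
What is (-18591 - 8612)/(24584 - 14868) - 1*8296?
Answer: -80631139/9716 ≈ -8298.8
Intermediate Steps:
(-18591 - 8612)/(24584 - 14868) - 1*8296 = -27203/9716 - 8296 = -80631139/9716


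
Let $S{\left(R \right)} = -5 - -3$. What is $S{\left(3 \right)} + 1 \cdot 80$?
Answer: $78$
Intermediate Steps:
$S{\left(R \right)} = -2$ ($S{\left(R \right)} = -5 + 3 = -2$)
$S{\left(3 \right)} + 1 \cdot 80 = -2 + 1 \cdot 80 = -2 + 80 = 78$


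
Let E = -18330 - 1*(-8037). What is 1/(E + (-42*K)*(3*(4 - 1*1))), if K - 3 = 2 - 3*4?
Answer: -1/7647 ≈ -0.00013077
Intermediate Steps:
K = -7 (K = 3 + (2 - 3*4) = 3 + (2 - 12) = 3 - 10 = -7)
E = -10293 (E = -18330 + 8037 = -10293)
1/(E + (-42*K)*(3*(4 - 1*1))) = 1/(-10293 + (-42*(-7))*(3*(4 - 1*1))) = 1/(-10293 + 294*(3*(4 - 1))) = 1/(-10293 + 294*(3*3)) = 1/(-10293 + 294*9) = 1/(-10293 + 2646) = 1/(-7647) = -1/7647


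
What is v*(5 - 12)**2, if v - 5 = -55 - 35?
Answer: -4165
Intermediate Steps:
v = -85 (v = 5 + (-55 - 35) = 5 - 90 = -85)
v*(5 - 12)**2 = -85*(5 - 12)**2 = -85*(-7)**2 = -85*49 = -4165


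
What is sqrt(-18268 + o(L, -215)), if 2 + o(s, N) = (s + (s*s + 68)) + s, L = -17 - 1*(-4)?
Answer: I*sqrt(18059) ≈ 134.38*I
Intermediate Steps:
L = -13 (L = -17 + 4 = -13)
o(s, N) = 66 + s**2 + 2*s (o(s, N) = -2 + ((s + (s*s + 68)) + s) = -2 + ((s + (s**2 + 68)) + s) = -2 + ((s + (68 + s**2)) + s) = -2 + ((68 + s + s**2) + s) = -2 + (68 + s**2 + 2*s) = 66 + s**2 + 2*s)
sqrt(-18268 + o(L, -215)) = sqrt(-18268 + (66 + (-13)**2 + 2*(-13))) = sqrt(-18268 + (66 + 169 - 26)) = sqrt(-18268 + 209) = sqrt(-18059) = I*sqrt(18059)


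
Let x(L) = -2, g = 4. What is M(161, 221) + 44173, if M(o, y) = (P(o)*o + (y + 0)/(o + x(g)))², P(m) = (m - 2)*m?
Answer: 429429915431334097/25281 ≈ 1.6986e+13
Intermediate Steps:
P(m) = m*(-2 + m) (P(m) = (-2 + m)*m = m*(-2 + m))
M(o, y) = (y/(-2 + o) + o²*(-2 + o))² (M(o, y) = ((o*(-2 + o))*o + (y + 0)/(o - 2))² = (o²*(-2 + o) + y/(-2 + o))² = (y/(-2 + o) + o²*(-2 + o))²)
M(161, 221) + 44173 = (221 + 161⁴ - 4*161³ + 4*161²)²/(-2 + 161)² + 44173 = (221 + 671898241 - 4*4173281 + 4*25921)²/159² + 44173 = (221 + 671898241 - 16693124 + 103684)²/25281 + 44173 = (1/25281)*655309022² + 44173 = (1/25281)*429429914314596484 + 44173 = 429429914314596484/25281 + 44173 = 429429915431334097/25281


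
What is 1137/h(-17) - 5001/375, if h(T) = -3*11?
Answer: -65712/1375 ≈ -47.791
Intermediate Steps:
h(T) = -33
1137/h(-17) - 5001/375 = 1137/(-33) - 5001/375 = 1137*(-1/33) - 5001*1/375 = -379/11 - 1667/125 = -65712/1375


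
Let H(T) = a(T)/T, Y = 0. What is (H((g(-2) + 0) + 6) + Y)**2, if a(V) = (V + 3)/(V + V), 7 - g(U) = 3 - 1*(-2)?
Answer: 121/16384 ≈ 0.0073853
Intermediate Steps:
g(U) = 2 (g(U) = 7 - (3 - 1*(-2)) = 7 - (3 + 2) = 7 - 1*5 = 7 - 5 = 2)
a(V) = (3 + V)/(2*V) (a(V) = (3 + V)/((2*V)) = (3 + V)*(1/(2*V)) = (3 + V)/(2*V))
H(T) = (3 + T)/(2*T**2) (H(T) = ((3 + T)/(2*T))/T = (3 + T)/(2*T**2))
(H((g(-2) + 0) + 6) + Y)**2 = ((3 + ((2 + 0) + 6))/(2*((2 + 0) + 6)**2) + 0)**2 = ((3 + (2 + 6))/(2*(2 + 6)**2) + 0)**2 = ((1/2)*(3 + 8)/8**2 + 0)**2 = ((1/2)*(1/64)*11 + 0)**2 = (11/128 + 0)**2 = (11/128)**2 = 121/16384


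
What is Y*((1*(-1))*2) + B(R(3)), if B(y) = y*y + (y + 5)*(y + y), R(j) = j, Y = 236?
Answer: -415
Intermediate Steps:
B(y) = y² + 2*y*(5 + y) (B(y) = y² + (5 + y)*(2*y) = y² + 2*y*(5 + y))
Y*((1*(-1))*2) + B(R(3)) = 236*((1*(-1))*2) + 3*(10 + 3*3) = 236*(-1*2) + 3*(10 + 9) = 236*(-2) + 3*19 = -472 + 57 = -415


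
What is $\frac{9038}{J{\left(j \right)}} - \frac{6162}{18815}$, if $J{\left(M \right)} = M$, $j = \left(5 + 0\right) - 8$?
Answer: $- \frac{170068456}{56445} \approx -3013.0$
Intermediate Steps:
$j = -3$ ($j = 5 - 8 = -3$)
$\frac{9038}{J{\left(j \right)}} - \frac{6162}{18815} = \frac{9038}{-3} - \frac{6162}{18815} = 9038 \left(- \frac{1}{3}\right) - \frac{6162}{18815} = - \frac{9038}{3} - \frac{6162}{18815} = - \frac{170068456}{56445}$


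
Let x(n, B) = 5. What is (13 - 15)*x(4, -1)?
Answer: -10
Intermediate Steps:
(13 - 15)*x(4, -1) = (13 - 15)*5 = -2*5 = -10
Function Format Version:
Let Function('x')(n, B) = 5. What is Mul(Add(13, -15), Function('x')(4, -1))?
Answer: -10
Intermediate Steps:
Mul(Add(13, -15), Function('x')(4, -1)) = Mul(Add(13, -15), 5) = Mul(-2, 5) = -10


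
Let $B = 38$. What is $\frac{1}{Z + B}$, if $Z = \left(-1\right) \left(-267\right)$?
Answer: $\frac{1}{305} \approx 0.0032787$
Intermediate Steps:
$Z = 267$
$\frac{1}{Z + B} = \frac{1}{267 + 38} = \frac{1}{305}$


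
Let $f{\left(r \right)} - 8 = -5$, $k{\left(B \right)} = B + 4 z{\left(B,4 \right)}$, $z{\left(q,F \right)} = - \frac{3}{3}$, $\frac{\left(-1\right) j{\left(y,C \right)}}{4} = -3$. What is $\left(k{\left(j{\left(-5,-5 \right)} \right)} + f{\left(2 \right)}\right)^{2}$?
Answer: $121$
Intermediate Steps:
$j{\left(y,C \right)} = 12$ ($j{\left(y,C \right)} = \left(-4\right) \left(-3\right) = 12$)
$z{\left(q,F \right)} = -1$ ($z{\left(q,F \right)} = \left(-3\right) \frac{1}{3} = -1$)
$k{\left(B \right)} = -4 + B$ ($k{\left(B \right)} = B + 4 \left(-1\right) = B - 4 = -4 + B$)
$f{\left(r \right)} = 3$ ($f{\left(r \right)} = 8 - 5 = 3$)
$\left(k{\left(j{\left(-5,-5 \right)} \right)} + f{\left(2 \right)}\right)^{2} = \left(\left(-4 + 12\right) + 3\right)^{2} = \left(8 + 3\right)^{2} = 11^{2} = 121$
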